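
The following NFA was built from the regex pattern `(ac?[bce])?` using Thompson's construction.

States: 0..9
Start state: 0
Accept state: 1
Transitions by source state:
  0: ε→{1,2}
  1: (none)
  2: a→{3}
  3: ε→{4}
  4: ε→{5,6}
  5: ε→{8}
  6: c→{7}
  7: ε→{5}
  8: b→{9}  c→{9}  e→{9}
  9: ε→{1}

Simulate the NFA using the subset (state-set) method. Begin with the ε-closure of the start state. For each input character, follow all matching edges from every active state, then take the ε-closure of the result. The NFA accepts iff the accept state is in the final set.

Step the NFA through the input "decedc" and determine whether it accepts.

Answer: REJECT

Steps:
S₀ = ε-closure({0}) = {0,1,2}
'd' @ 1: {}  — state set empty
rest 'ecedc' ignored (set empty)
after full input: {}  (accept=1 not in)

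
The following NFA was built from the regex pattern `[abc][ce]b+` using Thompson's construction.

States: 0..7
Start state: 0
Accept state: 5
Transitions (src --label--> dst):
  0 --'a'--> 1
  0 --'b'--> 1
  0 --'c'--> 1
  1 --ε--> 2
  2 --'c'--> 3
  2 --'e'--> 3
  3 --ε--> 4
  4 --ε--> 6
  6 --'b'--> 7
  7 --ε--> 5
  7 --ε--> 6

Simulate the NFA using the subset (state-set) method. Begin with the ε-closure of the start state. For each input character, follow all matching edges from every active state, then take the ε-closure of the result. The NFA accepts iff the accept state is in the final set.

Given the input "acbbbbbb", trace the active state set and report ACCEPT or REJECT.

start: ε-closure({0}) = {0}
'a' @ 1: {1,2}
'c' @ 2: {3,4,6}
'b' @ 3: {5,6,7}  (accept∈set)
'b' @ 4: {5,6,7}  (accept∈set)
'b' @ 5: {5,6,7}  (accept∈set)
'b' @ 6: {5,6,7}  (accept∈set)
'b' @ 7: {5,6,7}  (accept∈set)
'b' @ 8: {5,6,7}  (accept∈set)
end set {5,6,7} — state 5 in

Answer: ACCEPT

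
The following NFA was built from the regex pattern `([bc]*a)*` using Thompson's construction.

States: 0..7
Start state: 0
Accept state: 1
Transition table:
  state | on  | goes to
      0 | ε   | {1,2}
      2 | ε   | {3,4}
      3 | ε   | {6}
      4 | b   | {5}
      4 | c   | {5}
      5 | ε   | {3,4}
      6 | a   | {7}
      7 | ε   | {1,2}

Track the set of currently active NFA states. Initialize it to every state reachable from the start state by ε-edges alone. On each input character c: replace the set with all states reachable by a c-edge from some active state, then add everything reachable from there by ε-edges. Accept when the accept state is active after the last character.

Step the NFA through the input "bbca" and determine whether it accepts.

start: ε-closure({0}) = {0,1,2,3,4,6}
'b' @ 1: {3,4,5,6}
'b' @ 2: {3,4,5,6}
'c' @ 3: {3,4,5,6}
'a' @ 4: {1,2,3,4,6,7}  ✓accept
final: {1,2,3,4,6,7}; accept 1 in set

Answer: ACCEPT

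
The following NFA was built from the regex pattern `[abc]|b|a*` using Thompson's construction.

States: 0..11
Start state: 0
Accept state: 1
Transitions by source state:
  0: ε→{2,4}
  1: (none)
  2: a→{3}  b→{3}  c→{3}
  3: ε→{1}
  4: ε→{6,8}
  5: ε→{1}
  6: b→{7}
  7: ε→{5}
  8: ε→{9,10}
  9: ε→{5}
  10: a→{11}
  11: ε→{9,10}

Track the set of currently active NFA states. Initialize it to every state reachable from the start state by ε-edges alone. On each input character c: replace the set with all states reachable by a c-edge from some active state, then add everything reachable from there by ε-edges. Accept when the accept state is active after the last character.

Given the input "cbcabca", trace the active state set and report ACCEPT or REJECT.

Answer: REJECT

Steps:
start: ε-closure({0}) = {0,1,2,4,5,6,8,9,10}
'c' @ 1: {1,3}  ✓accept
'b' @ 2: {}  — no active states
rest 'cabca' ignored (set empty)
end set {} — state 1 not in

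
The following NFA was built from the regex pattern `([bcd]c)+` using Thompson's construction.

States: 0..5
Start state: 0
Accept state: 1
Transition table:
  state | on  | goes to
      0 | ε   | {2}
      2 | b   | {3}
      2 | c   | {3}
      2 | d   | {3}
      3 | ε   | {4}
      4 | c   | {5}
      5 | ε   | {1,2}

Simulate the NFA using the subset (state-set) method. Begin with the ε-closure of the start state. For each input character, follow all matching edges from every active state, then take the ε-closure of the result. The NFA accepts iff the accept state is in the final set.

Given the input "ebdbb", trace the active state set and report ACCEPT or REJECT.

initial (ε-close {0}): {0,2}
'e' @ 1: {}  — dead — no transitions
rest 'bdbb' ignored (set empty)
end set {} — state 1 not in

Answer: REJECT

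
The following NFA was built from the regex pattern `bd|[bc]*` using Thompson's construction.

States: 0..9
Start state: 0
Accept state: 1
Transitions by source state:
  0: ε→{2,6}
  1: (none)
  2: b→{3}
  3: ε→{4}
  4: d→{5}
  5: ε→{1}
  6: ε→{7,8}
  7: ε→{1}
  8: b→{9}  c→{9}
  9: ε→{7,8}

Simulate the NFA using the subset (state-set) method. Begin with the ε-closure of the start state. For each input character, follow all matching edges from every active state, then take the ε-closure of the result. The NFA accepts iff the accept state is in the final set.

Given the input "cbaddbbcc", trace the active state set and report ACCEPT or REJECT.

initial (ε-close {0}): {0,1,2,6,7,8}
'c' @ 1: {1,7,8,9}  (accept∈set)
'b' @ 2: {1,7,8,9}  (accept∈set)
'a' @ 3: {}  — no active states
rest 'ddbbcc' ignored (set empty)
after full input: {}  (accept=1 not in)

Answer: REJECT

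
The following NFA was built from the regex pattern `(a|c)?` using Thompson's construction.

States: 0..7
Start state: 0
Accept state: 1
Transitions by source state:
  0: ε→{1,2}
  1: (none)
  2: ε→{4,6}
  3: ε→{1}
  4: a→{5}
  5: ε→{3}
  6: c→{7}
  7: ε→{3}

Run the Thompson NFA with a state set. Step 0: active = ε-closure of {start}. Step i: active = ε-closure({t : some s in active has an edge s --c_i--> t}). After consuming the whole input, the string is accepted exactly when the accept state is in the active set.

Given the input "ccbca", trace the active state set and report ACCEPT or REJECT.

S₀ = ε-closure({0}) = {0,1,2,4,6}
'c' @ 1: {1,3,7}  ✓accept
'c' @ 2: {}  — state set empty
rest 'bca' ignored (set empty)
end set {} — state 1 not in

Answer: REJECT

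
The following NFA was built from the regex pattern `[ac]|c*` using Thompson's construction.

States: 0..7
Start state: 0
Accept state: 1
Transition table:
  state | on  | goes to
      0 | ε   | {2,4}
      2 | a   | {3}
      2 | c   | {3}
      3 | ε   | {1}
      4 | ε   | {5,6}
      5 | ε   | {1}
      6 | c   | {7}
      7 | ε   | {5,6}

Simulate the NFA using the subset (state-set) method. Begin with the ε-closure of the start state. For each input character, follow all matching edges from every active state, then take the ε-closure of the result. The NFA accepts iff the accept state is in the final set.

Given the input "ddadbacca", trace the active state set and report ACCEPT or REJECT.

start: ε-closure({0}) = {0,1,2,4,5,6}
'd' @ 1: {}  — no active states
rest 'dadbacca' ignored (set empty)
end set {} — state 1 not in

Answer: REJECT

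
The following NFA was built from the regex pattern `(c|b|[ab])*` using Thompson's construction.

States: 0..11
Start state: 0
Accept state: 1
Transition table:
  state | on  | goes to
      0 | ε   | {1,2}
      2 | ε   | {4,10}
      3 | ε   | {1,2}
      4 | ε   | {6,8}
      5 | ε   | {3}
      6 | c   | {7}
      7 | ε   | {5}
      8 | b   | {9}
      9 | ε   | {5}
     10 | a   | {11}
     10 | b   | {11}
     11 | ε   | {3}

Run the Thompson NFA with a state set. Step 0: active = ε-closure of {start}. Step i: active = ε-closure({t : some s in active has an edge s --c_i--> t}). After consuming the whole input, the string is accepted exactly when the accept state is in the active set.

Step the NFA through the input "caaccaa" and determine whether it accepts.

Answer: ACCEPT

Derivation:
initial (ε-close {0}): {0,1,2,4,6,8,10}
'c' @ 1: {1,2,3,4,5,6,7,8,10}  ✓accept
'a' @ 2: {1,2,3,4,6,8,10,11}  ✓accept
'a' @ 3: {1,2,3,4,6,8,10,11}  ✓accept
'c' @ 4: {1,2,3,4,5,6,7,8,10}  ✓accept
'c' @ 5: {1,2,3,4,5,6,7,8,10}  ✓accept
'a' @ 6: {1,2,3,4,6,8,10,11}  ✓accept
'a' @ 7: {1,2,3,4,6,8,10,11}  ✓accept
end set {1,2,3,4,6,8,10,11} — state 1 in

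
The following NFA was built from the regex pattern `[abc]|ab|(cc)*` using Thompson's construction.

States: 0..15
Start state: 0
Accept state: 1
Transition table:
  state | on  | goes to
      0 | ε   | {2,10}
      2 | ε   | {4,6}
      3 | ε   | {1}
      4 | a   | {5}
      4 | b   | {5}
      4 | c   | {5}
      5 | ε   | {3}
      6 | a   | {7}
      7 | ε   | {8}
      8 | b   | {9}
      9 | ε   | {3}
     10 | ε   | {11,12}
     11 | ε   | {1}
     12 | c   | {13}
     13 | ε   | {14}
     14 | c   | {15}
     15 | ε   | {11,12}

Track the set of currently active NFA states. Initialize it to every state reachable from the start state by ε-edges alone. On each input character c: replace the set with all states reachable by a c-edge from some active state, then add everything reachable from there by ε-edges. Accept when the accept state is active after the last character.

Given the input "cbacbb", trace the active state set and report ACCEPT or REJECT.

Answer: REJECT

Steps:
S₀ = ε-closure({0}) = {0,1,2,4,6,10,11,12}
'c' @ 1: {1,3,5,13,14}  ✓accept
'b' @ 2: {}  — no active states
rest 'acbb' ignored (set empty)
after full input: {}  (accept=1 not in)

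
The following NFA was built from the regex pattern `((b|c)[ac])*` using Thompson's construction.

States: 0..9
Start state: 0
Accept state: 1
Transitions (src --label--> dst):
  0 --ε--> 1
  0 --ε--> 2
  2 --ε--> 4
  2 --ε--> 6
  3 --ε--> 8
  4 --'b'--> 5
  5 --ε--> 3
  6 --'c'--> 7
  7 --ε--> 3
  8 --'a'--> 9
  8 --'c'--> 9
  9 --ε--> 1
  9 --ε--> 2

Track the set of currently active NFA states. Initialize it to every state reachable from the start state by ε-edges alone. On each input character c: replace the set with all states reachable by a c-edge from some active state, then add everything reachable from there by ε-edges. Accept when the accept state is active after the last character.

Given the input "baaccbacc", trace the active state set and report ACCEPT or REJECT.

start: ε-closure({0}) = {0,1,2,4,6}
'b' @ 1: {3,5,8}
'a' @ 2: {1,2,4,6,9}  ✓accept
'a' @ 3: {}  — state set empty
rest 'ccbacc' ignored (set empty)
after full input: {}  (accept=1 not in)

Answer: REJECT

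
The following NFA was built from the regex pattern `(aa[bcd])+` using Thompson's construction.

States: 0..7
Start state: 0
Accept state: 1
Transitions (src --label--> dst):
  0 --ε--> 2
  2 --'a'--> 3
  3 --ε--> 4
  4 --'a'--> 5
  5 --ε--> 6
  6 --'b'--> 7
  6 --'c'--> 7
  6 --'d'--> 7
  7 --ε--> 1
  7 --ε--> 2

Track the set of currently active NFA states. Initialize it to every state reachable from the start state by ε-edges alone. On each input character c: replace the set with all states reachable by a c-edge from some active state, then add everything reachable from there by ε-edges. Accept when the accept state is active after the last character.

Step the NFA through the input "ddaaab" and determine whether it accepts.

start: ε-closure({0}) = {0,2}
'd' @ 1: {}  — state set empty
rest 'daaab' ignored (set empty)
final: {}; accept 1 not in set

Answer: REJECT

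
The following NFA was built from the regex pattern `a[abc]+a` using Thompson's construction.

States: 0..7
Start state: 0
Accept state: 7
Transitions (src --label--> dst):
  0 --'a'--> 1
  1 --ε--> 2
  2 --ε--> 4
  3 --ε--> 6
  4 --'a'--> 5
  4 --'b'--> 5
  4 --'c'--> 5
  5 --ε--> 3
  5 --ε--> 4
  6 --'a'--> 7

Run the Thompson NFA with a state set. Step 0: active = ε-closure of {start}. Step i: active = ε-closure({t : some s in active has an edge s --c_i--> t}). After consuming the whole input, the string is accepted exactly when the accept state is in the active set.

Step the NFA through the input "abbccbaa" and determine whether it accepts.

Answer: ACCEPT

Steps:
initial (ε-close {0}): {0}
'a' @ 1: {1,2,4}
'b' @ 2: {3,4,5,6}
'b' @ 3: {3,4,5,6}
'c' @ 4: {3,4,5,6}
'c' @ 5: {3,4,5,6}
'b' @ 6: {3,4,5,6}
'a' @ 7: {3,4,5,6,7}  ✓accept
'a' @ 8: {3,4,5,6,7}  ✓accept
after full input: {3,4,5,6,7}  (accept=7 in)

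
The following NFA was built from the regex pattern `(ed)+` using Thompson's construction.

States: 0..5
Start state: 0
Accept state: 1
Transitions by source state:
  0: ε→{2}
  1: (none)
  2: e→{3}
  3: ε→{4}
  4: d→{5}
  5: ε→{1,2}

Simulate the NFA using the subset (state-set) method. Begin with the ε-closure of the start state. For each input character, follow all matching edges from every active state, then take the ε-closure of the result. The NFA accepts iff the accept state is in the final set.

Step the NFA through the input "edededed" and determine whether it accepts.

start: ε-closure({0}) = {0,2}
'e' @ 1: {3,4}
'd' @ 2: {1,2,5}  [accepting]
'e' @ 3: {3,4}
'd' @ 4: {1,2,5}  [accepting]
'e' @ 5: {3,4}
'd' @ 6: {1,2,5}  [accepting]
'e' @ 7: {3,4}
'd' @ 8: {1,2,5}  [accepting]
after full input: {1,2,5}  (accept=1 in)

Answer: ACCEPT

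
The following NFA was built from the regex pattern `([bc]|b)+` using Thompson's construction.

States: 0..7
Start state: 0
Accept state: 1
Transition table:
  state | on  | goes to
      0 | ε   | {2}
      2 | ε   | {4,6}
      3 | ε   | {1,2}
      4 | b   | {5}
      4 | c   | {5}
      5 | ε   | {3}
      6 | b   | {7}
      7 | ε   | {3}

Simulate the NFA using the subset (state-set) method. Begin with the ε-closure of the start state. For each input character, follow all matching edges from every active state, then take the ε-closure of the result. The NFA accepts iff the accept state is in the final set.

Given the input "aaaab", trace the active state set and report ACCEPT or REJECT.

Answer: REJECT

Trace:
start: ε-closure({0}) = {0,2,4,6}
'a' @ 1: {}  — dead — no transitions
rest 'aaab' ignored (set empty)
final: {}; accept 1 not in set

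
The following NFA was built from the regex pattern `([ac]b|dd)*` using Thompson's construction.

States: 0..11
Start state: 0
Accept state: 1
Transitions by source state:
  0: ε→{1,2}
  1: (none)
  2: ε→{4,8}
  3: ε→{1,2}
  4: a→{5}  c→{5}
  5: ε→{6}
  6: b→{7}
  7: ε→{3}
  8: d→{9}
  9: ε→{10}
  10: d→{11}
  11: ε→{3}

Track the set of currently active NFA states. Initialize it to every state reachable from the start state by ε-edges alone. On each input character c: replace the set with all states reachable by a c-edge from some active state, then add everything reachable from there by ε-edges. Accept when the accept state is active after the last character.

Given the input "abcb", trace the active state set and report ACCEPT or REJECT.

Answer: ACCEPT

Derivation:
S₀ = ε-closure({0}) = {0,1,2,4,8}
'a' @ 1: {5,6}
'b' @ 2: {1,2,3,4,7,8}  ✓accept
'c' @ 3: {5,6}
'b' @ 4: {1,2,3,4,7,8}  ✓accept
end set {1,2,3,4,7,8} — state 1 in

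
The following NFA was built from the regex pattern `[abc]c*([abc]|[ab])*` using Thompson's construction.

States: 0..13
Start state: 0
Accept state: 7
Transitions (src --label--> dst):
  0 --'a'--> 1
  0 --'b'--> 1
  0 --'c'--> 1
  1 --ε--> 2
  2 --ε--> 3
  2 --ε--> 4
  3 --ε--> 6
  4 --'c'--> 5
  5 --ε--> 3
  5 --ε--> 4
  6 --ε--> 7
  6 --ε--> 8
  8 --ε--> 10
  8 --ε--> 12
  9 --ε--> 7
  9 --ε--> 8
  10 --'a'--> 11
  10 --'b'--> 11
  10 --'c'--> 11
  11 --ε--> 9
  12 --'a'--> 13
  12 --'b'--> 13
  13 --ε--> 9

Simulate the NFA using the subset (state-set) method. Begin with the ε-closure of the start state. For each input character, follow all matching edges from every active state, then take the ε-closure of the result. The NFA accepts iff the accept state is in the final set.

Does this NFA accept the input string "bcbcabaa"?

start: ε-closure({0}) = {0}
'b' @ 1: {1,2,3,4,6,7,8,10,12}  [accepting]
'c' @ 2: {3,4,5,6,7,8,9,10,11,12}  [accepting]
'b' @ 3: {7,8,9,10,11,12,13}  [accepting]
'c' @ 4: {7,8,9,10,11,12}  [accepting]
'a' @ 5: {7,8,9,10,11,12,13}  [accepting]
'b' @ 6: {7,8,9,10,11,12,13}  [accepting]
'a' @ 7: {7,8,9,10,11,12,13}  [accepting]
'a' @ 8: {7,8,9,10,11,12,13}  [accepting]
final: {7,8,9,10,11,12,13}; accept 7 in set

Answer: ACCEPT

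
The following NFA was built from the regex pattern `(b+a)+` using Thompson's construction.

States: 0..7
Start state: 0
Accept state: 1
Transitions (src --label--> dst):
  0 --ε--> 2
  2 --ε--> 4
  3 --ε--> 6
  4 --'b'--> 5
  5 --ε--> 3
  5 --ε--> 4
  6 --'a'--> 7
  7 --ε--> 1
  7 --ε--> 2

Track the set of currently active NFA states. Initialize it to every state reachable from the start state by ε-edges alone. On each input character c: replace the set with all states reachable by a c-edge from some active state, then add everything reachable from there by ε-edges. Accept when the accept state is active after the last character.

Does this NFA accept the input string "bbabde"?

start: ε-closure({0}) = {0,2,4}
'b' @ 1: {3,4,5,6}
'b' @ 2: {3,4,5,6}
'a' @ 3: {1,2,4,7}  ✓accept
'b' @ 4: {3,4,5,6}
'd' @ 5: {}  — dead — no transitions
rest 'e' ignored (set empty)
final: {}; accept 1 not in set

Answer: REJECT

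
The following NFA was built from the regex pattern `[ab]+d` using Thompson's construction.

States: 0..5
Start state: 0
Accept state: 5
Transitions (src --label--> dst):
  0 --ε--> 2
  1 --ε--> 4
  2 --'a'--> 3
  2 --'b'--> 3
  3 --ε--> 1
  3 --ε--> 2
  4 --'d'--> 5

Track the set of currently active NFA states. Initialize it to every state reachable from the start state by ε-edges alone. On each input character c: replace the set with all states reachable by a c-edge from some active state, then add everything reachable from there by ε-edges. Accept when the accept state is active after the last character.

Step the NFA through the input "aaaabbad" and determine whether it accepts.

S₀ = ε-closure({0}) = {0,2}
'a' @ 1: {1,2,3,4}
'a' @ 2: {1,2,3,4}
'a' @ 3: {1,2,3,4}
'a' @ 4: {1,2,3,4}
'b' @ 5: {1,2,3,4}
'b' @ 6: {1,2,3,4}
'a' @ 7: {1,2,3,4}
'd' @ 8: {5}  (accept∈set)
after full input: {5}  (accept=5 in)

Answer: ACCEPT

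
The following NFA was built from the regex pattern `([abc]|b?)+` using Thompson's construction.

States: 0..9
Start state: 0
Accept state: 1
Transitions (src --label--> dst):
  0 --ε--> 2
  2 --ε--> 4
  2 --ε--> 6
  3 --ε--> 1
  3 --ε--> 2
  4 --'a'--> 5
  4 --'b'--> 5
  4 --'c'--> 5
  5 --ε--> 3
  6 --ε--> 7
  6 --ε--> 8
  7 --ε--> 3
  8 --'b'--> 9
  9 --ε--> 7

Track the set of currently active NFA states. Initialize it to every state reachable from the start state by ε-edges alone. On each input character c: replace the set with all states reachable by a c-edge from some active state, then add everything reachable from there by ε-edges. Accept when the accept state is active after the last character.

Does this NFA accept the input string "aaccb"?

S₀ = ε-closure({0}) = {0,1,2,3,4,6,7,8}
'a' @ 1: {1,2,3,4,5,6,7,8}  ✓accept
'a' @ 2: {1,2,3,4,5,6,7,8}  ✓accept
'c' @ 3: {1,2,3,4,5,6,7,8}  ✓accept
'c' @ 4: {1,2,3,4,5,6,7,8}  ✓accept
'b' @ 5: {1,2,3,4,5,6,7,8,9}  ✓accept
after full input: {1,2,3,4,5,6,7,8,9}  (accept=1 in)

Answer: ACCEPT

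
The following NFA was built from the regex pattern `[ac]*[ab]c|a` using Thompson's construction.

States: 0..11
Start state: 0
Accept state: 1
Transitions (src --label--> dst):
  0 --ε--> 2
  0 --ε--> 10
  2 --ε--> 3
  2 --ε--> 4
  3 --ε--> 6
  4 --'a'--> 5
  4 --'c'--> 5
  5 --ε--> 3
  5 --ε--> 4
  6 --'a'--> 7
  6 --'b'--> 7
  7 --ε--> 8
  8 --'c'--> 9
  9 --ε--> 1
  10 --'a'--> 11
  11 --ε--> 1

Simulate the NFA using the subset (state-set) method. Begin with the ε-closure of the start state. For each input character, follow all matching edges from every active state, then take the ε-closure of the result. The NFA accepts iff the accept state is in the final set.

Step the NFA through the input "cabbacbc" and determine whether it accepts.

Answer: REJECT

Steps:
start: ε-closure({0}) = {0,2,3,4,6,10}
'c' @ 1: {3,4,5,6}
'a' @ 2: {3,4,5,6,7,8}
'b' @ 3: {7,8}
'b' @ 4: {}  — state set empty
rest 'acbc' ignored (set empty)
final: {}; accept 1 not in set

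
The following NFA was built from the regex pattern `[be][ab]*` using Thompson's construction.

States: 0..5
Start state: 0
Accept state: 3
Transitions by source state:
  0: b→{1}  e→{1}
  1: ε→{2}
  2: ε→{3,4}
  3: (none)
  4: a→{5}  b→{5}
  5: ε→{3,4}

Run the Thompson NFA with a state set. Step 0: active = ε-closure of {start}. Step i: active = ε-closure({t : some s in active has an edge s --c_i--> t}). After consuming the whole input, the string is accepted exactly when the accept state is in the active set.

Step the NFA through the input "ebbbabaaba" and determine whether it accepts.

Answer: ACCEPT

Trace:
start: ε-closure({0}) = {0}
'e' @ 1: {1,2,3,4}  [accepting]
'b' @ 2: {3,4,5}  [accepting]
'b' @ 3: {3,4,5}  [accepting]
'b' @ 4: {3,4,5}  [accepting]
'a' @ 5: {3,4,5}  [accepting]
'b' @ 6: {3,4,5}  [accepting]
'a' @ 7: {3,4,5}  [accepting]
'a' @ 8: {3,4,5}  [accepting]
'b' @ 9: {3,4,5}  [accepting]
'a' @ 10: {3,4,5}  [accepting]
after full input: {3,4,5}  (accept=3 in)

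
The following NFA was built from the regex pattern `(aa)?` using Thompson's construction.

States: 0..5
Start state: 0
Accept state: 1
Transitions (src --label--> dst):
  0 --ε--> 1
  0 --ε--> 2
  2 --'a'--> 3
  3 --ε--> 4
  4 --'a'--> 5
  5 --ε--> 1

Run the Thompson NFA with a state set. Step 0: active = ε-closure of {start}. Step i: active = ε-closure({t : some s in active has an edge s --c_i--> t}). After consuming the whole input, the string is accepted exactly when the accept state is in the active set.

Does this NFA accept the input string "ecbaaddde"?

start: ε-closure({0}) = {0,1,2}
'e' @ 1: {}  — dead — no transitions
rest 'cbaaddde' ignored (set empty)
final: {}; accept 1 not in set

Answer: REJECT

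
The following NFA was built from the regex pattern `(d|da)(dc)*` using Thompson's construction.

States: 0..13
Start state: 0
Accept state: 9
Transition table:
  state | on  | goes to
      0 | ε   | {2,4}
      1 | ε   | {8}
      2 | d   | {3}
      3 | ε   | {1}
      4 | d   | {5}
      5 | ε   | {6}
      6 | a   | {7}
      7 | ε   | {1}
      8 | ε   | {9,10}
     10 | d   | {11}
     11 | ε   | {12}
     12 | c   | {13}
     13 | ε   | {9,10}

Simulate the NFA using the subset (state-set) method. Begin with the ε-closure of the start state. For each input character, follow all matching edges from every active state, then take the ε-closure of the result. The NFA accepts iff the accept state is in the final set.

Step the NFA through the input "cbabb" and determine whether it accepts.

Answer: REJECT

Derivation:
S₀ = ε-closure({0}) = {0,2,4}
'c' @ 1: {}  — state set empty
rest 'babb' ignored (set empty)
final: {}; accept 9 not in set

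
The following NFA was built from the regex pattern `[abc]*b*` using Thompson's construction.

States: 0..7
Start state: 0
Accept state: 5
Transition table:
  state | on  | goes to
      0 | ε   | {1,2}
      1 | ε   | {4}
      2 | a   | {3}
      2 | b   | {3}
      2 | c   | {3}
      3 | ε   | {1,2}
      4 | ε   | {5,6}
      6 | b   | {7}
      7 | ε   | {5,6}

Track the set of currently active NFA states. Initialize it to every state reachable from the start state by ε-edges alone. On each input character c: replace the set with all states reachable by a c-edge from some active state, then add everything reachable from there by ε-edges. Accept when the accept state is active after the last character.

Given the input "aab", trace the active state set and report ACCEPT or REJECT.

Answer: ACCEPT

Steps:
S₀ = ε-closure({0}) = {0,1,2,4,5,6}
'a' @ 1: {1,2,3,4,5,6}  ✓accept
'a' @ 2: {1,2,3,4,5,6}  ✓accept
'b' @ 3: {1,2,3,4,5,6,7}  ✓accept
final: {1,2,3,4,5,6,7}; accept 5 in set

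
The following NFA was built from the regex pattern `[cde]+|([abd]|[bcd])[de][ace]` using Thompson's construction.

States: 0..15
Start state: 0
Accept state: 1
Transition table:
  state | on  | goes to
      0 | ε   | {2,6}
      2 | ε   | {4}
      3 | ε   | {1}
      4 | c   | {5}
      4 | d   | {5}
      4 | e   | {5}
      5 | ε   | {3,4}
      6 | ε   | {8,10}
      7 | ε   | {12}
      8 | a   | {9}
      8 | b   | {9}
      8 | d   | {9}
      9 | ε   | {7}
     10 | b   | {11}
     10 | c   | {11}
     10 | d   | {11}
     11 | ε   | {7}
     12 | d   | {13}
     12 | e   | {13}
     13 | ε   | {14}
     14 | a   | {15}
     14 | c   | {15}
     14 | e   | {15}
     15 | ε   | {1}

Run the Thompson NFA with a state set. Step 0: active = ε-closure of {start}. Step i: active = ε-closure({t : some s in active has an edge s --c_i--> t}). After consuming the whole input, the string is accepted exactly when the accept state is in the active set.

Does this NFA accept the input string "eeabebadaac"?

Answer: REJECT

Trace:
start: ε-closure({0}) = {0,2,4,6,8,10}
'e' @ 1: {1,3,4,5}  (accept∈set)
'e' @ 2: {1,3,4,5}  (accept∈set)
'a' @ 3: {}  — no active states
rest 'bebadaac' ignored (set empty)
final: {}; accept 1 not in set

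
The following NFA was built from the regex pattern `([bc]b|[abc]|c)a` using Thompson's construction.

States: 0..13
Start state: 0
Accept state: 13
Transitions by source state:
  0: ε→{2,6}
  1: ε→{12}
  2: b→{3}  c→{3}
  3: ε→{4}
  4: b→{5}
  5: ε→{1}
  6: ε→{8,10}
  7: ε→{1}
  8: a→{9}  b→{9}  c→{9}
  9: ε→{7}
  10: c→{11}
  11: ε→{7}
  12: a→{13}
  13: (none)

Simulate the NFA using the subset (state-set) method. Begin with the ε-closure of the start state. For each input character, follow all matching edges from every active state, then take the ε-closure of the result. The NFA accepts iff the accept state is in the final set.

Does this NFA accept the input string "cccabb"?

Answer: REJECT

Derivation:
initial (ε-close {0}): {0,2,6,8,10}
'c' @ 1: {1,3,4,7,9,11,12}
'c' @ 2: {}  — state set empty
rest 'cabb' ignored (set empty)
final: {}; accept 13 not in set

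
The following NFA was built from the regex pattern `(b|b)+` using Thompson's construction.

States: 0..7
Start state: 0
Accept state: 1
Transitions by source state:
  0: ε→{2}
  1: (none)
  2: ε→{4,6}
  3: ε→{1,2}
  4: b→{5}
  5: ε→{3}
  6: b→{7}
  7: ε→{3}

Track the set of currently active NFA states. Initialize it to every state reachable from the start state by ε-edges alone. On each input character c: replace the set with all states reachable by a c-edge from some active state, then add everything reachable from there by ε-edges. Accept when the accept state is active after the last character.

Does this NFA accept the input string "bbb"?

Answer: ACCEPT

Trace:
S₀ = ε-closure({0}) = {0,2,4,6}
'b' @ 1: {1,2,3,4,5,6,7}  (accept∈set)
'b' @ 2: {1,2,3,4,5,6,7}  (accept∈set)
'b' @ 3: {1,2,3,4,5,6,7}  (accept∈set)
final: {1,2,3,4,5,6,7}; accept 1 in set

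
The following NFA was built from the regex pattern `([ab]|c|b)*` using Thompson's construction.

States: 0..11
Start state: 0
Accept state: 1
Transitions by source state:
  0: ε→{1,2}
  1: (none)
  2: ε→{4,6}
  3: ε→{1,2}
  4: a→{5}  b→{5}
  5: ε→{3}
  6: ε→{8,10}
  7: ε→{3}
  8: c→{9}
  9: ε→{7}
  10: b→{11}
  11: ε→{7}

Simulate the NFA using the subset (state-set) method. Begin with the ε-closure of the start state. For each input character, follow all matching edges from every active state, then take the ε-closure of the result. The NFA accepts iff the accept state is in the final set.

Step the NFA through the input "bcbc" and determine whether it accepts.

Answer: ACCEPT

Steps:
initial (ε-close {0}): {0,1,2,4,6,8,10}
'b' @ 1: {1,2,3,4,5,6,7,8,10,11}  [accepting]
'c' @ 2: {1,2,3,4,6,7,8,9,10}  [accepting]
'b' @ 3: {1,2,3,4,5,6,7,8,10,11}  [accepting]
'c' @ 4: {1,2,3,4,6,7,8,9,10}  [accepting]
final: {1,2,3,4,6,7,8,9,10}; accept 1 in set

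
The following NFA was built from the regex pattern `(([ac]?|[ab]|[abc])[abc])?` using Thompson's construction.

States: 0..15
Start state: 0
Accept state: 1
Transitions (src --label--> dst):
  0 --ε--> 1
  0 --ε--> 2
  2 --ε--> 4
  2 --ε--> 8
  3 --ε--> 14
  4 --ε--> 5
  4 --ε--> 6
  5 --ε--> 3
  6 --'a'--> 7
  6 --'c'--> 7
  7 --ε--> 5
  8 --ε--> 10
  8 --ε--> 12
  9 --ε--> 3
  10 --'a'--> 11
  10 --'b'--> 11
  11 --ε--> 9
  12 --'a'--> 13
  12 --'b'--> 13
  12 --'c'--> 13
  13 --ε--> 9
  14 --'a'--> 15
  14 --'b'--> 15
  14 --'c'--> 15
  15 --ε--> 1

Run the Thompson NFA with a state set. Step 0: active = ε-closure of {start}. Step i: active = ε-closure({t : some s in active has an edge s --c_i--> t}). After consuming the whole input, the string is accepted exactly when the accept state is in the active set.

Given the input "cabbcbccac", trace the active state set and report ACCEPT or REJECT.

Answer: REJECT

Derivation:
start: ε-closure({0}) = {0,1,2,3,4,5,6,8,10,12,14}
'c' @ 1: {1,3,5,7,9,13,14,15}  ✓accept
'a' @ 2: {1,15}  ✓accept
'b' @ 3: {}  — state set empty
rest 'bcbccac' ignored (set empty)
final: {}; accept 1 not in set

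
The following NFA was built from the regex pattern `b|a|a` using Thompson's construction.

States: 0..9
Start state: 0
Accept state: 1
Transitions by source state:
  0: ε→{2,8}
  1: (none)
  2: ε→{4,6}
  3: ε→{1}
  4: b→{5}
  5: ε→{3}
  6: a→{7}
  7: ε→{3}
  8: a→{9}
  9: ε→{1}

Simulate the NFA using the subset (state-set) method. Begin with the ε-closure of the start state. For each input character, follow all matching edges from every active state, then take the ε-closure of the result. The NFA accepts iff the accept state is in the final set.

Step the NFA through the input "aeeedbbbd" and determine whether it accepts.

Answer: REJECT

Derivation:
initial (ε-close {0}): {0,2,4,6,8}
'a' @ 1: {1,3,7,9}  (accept∈set)
'e' @ 2: {}  — no active states
rest 'eedbbbd' ignored (set empty)
end set {} — state 1 not in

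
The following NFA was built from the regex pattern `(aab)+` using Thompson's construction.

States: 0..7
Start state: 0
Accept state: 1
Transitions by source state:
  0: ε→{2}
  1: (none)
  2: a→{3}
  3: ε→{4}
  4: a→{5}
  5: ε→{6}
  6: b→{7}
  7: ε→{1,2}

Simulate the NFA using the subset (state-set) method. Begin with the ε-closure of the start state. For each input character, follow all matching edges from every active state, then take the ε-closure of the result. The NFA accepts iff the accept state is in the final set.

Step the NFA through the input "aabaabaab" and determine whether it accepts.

S₀ = ε-closure({0}) = {0,2}
'a' @ 1: {3,4}
'a' @ 2: {5,6}
'b' @ 3: {1,2,7}  [accepting]
'a' @ 4: {3,4}
'a' @ 5: {5,6}
'b' @ 6: {1,2,7}  [accepting]
'a' @ 7: {3,4}
'a' @ 8: {5,6}
'b' @ 9: {1,2,7}  [accepting]
after full input: {1,2,7}  (accept=1 in)

Answer: ACCEPT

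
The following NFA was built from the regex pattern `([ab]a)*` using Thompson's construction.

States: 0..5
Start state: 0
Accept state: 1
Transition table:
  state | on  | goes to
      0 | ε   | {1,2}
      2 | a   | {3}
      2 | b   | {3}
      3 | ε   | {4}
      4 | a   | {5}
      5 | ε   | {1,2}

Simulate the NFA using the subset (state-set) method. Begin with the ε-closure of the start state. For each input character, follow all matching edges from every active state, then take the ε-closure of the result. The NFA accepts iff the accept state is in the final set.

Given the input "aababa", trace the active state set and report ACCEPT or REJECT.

initial (ε-close {0}): {0,1,2}
'a' @ 1: {3,4}
'a' @ 2: {1,2,5}  (accept∈set)
'b' @ 3: {3,4}
'a' @ 4: {1,2,5}  (accept∈set)
'b' @ 5: {3,4}
'a' @ 6: {1,2,5}  (accept∈set)
final: {1,2,5}; accept 1 in set

Answer: ACCEPT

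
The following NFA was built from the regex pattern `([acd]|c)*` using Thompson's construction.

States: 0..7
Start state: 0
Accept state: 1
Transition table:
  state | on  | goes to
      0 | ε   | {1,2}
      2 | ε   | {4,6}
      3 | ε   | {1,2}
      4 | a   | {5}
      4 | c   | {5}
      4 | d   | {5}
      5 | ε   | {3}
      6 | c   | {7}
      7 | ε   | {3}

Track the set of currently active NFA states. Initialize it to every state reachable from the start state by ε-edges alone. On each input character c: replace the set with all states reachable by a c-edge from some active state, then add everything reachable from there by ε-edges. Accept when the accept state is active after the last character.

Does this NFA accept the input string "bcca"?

initial (ε-close {0}): {0,1,2,4,6}
'b' @ 1: {}  — no active states
rest 'cca' ignored (set empty)
final: {}; accept 1 not in set

Answer: REJECT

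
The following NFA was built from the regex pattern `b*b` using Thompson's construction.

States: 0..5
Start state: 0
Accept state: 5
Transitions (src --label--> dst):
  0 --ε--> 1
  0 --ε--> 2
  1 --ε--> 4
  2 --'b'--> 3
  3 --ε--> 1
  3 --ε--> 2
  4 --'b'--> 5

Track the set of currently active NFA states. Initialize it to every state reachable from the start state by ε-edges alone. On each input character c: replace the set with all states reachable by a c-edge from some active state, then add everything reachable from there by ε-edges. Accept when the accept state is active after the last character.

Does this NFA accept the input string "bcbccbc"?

start: ε-closure({0}) = {0,1,2,4}
'b' @ 1: {1,2,3,4,5}  (accept∈set)
'c' @ 2: {}  — dead — no transitions
rest 'bccbc' ignored (set empty)
after full input: {}  (accept=5 not in)

Answer: REJECT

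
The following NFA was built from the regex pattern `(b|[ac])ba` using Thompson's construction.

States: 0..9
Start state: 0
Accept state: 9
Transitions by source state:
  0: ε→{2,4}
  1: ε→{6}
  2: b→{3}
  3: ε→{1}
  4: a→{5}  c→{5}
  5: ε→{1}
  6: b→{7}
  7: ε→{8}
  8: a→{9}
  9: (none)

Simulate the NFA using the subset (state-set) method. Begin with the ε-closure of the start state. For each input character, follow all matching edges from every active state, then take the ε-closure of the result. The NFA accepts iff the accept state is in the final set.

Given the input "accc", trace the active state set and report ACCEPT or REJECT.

start: ε-closure({0}) = {0,2,4}
'a' @ 1: {1,5,6}
'c' @ 2: {}  — state set empty
rest 'cc' ignored (set empty)
final: {}; accept 9 not in set

Answer: REJECT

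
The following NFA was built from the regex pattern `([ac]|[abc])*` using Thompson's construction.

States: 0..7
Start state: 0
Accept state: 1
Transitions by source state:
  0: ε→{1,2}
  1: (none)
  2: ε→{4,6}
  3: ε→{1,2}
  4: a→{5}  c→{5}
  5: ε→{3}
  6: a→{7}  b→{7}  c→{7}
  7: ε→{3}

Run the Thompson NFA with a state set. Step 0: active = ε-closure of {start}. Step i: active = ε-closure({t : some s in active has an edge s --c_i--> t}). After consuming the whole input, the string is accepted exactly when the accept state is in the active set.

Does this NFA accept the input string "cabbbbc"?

start: ε-closure({0}) = {0,1,2,4,6}
'c' @ 1: {1,2,3,4,5,6,7}  (accept∈set)
'a' @ 2: {1,2,3,4,5,6,7}  (accept∈set)
'b' @ 3: {1,2,3,4,6,7}  (accept∈set)
'b' @ 4: {1,2,3,4,6,7}  (accept∈set)
'b' @ 5: {1,2,3,4,6,7}  (accept∈set)
'b' @ 6: {1,2,3,4,6,7}  (accept∈set)
'c' @ 7: {1,2,3,4,5,6,7}  (accept∈set)
after full input: {1,2,3,4,5,6,7}  (accept=1 in)

Answer: ACCEPT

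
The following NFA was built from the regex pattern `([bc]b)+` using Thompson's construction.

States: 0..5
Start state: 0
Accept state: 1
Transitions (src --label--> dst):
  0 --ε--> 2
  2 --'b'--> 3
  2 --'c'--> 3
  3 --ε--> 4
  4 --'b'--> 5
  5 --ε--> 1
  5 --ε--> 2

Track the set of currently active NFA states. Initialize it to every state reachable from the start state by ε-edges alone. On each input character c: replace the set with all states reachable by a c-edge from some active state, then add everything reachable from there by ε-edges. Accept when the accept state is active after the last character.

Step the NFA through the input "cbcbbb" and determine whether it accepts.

start: ε-closure({0}) = {0,2}
'c' @ 1: {3,4}
'b' @ 2: {1,2,5}  ✓accept
'c' @ 3: {3,4}
'b' @ 4: {1,2,5}  ✓accept
'b' @ 5: {3,4}
'b' @ 6: {1,2,5}  ✓accept
end set {1,2,5} — state 1 in

Answer: ACCEPT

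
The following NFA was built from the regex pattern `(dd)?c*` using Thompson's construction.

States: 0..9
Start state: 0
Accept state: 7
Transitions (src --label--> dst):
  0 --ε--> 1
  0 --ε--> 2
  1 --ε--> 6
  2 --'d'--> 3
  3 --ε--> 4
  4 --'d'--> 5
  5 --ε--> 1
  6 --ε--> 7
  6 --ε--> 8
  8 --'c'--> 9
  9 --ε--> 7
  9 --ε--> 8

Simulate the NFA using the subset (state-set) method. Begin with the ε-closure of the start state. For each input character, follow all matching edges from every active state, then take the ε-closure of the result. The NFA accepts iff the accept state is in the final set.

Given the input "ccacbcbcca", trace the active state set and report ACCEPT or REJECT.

initial (ε-close {0}): {0,1,2,6,7,8}
'c' @ 1: {7,8,9}  (accept∈set)
'c' @ 2: {7,8,9}  (accept∈set)
'a' @ 3: {}  — dead — no transitions
rest 'cbcbcca' ignored (set empty)
after full input: {}  (accept=7 not in)

Answer: REJECT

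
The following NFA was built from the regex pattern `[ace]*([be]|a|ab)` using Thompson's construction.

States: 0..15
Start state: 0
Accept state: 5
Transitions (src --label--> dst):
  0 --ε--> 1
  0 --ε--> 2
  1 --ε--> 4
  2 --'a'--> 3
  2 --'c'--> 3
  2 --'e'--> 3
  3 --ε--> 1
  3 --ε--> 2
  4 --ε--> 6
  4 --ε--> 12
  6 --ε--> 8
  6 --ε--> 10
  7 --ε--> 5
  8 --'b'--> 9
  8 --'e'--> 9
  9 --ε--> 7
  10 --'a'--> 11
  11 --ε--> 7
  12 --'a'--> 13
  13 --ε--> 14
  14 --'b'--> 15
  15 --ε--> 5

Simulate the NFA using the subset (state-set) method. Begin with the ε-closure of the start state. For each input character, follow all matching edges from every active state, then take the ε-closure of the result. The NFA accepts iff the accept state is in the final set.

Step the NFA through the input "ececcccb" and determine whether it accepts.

Answer: ACCEPT

Derivation:
start: ε-closure({0}) = {0,1,2,4,6,8,10,12}
'e' @ 1: {1,2,3,4,5,6,7,8,9,10,12}  ✓accept
'c' @ 2: {1,2,3,4,6,8,10,12}
'e' @ 3: {1,2,3,4,5,6,7,8,9,10,12}  ✓accept
'c' @ 4: {1,2,3,4,6,8,10,12}
'c' @ 5: {1,2,3,4,6,8,10,12}
'c' @ 6: {1,2,3,4,6,8,10,12}
'c' @ 7: {1,2,3,4,6,8,10,12}
'b' @ 8: {5,7,9}  ✓accept
final: {5,7,9}; accept 5 in set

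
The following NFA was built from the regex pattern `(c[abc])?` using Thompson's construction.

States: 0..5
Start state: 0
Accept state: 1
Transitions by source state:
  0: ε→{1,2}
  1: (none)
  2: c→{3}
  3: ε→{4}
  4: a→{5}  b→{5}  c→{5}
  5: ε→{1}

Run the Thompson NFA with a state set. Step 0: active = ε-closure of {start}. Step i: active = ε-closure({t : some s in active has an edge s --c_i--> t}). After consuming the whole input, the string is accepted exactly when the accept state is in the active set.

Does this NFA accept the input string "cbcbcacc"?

start: ε-closure({0}) = {0,1,2}
'c' @ 1: {3,4}
'b' @ 2: {1,5}  ✓accept
'c' @ 3: {}  — no active states
rest 'bcacc' ignored (set empty)
after full input: {}  (accept=1 not in)

Answer: REJECT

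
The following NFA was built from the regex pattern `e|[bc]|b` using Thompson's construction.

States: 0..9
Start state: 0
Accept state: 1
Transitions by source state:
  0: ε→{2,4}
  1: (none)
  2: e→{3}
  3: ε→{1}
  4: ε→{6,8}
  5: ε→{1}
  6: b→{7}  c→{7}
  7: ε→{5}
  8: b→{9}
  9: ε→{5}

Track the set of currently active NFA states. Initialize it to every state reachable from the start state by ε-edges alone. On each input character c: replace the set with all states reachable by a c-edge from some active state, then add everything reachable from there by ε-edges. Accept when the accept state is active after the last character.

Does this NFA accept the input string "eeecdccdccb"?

S₀ = ε-closure({0}) = {0,2,4,6,8}
'e' @ 1: {1,3}  (accept∈set)
'e' @ 2: {}  — state set empty
rest 'ecdccdccb' ignored (set empty)
final: {}; accept 1 not in set

Answer: REJECT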